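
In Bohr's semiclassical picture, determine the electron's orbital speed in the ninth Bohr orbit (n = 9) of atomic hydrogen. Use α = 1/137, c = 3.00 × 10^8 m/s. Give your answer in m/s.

v_n = Zαc/n = 1 × 0.00730 × 3.00 × 10^8 / 9
    = 2.43 × 10^5 m/s

2.43 × 10^5 m/s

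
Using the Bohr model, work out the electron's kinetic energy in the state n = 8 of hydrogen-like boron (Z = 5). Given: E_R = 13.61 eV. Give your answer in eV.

5.316 eV

For a Coulomb orbit the virial theorem gives K = −E_n.
E_n = −E_R·Z²/n², so K = E_R·Z²/n² = 13.61 × 5²/8² = 5.316 eV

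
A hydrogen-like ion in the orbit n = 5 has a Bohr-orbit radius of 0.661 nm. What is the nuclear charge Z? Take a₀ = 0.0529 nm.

2

r_n = n²a₀/Z ⇒ Z = n²a₀/r = 5² × 0.0529 / 0.661 ≈ 2.00
Z = 2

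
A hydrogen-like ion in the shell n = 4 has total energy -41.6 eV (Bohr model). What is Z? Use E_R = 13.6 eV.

E_n = −E_R Z²/n² ⇒ Z² = −E_n n²/E_R = 41.6 × 4² / 13.6 ≈ 48.94
Z = 7

7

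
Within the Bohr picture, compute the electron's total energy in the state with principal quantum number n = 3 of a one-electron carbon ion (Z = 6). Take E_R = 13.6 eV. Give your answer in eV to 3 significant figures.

E_n = −E_R·Z²/n² = −13.6 × 6²/3² = -54.4 eV

-54.4 eV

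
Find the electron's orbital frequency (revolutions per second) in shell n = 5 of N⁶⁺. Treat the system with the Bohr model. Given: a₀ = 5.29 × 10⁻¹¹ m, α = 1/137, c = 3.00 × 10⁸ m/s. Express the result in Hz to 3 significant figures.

r = n²a₀/Z = 1.89 × 10⁻¹⁰ m, v = Zαc/n = 3.07 × 10⁶ m/s
f = v/(2πr) = 2.58 × 10¹⁵ Hz

2.58 × 10¹⁵ Hz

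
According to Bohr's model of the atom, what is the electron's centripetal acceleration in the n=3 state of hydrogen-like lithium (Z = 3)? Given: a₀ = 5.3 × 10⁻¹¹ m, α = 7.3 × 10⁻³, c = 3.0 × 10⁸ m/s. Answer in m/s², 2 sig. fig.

r = n²a₀/Z = 1.6 × 10⁻¹⁰ m, v = Zαc/n = 2.2 × 10⁶ m/s
a = v²/r = (2.2 × 10⁶)² / 1.6 × 10⁻¹⁰ = 3.0 × 10²² m/s²

3.0 × 10²² m/s²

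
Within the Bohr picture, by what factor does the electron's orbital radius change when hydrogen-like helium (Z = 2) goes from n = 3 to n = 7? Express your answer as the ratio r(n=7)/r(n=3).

r ∝ Z^-1 · n^2; with Z fixed, r ∝ n^2.
r(n=7)/r(n=3) = (7/3)^2 = 49/9

49/9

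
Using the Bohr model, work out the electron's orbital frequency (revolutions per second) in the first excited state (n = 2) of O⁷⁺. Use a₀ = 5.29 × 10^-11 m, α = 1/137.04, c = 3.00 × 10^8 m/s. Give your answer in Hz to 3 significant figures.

r = n²a₀/Z = 2.65 × 10^-11 m, v = Zαc/n = 8.76 × 10^6 m/s
f = v/(2πr) = 5.27 × 10^16 Hz

5.27 × 10^16 Hz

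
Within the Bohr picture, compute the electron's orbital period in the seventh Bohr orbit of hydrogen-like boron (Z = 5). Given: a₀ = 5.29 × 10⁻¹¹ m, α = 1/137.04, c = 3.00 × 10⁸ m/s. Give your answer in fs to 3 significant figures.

r = n²a₀/Z = 7²·5.29 × 10⁻¹¹/5 = 5.18 × 10⁻¹⁰ m
v = Zαc/n = 5·0.00730·3.00 × 10⁸/7 = 1.56 × 10⁶ m/s
T = 2πr/v = 2.08 × 10⁻¹⁵ s = 2.08 fs

2.08 fs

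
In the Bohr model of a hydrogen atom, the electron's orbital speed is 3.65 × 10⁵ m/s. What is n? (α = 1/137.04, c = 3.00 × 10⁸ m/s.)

6

v_n = Zαc/n ⇒ n = Zαc/v = 1 × 0.00730 × 3.00 × 10⁸ / 3.65 × 10⁵ ≈ 6.00
n = 6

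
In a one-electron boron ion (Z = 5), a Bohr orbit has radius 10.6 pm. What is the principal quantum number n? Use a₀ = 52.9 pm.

1

r_n = n²a₀/Z ⇒ n² = rZ/a₀ = 10.6 × 5 / 52.9 ≈ 1.00
n = 1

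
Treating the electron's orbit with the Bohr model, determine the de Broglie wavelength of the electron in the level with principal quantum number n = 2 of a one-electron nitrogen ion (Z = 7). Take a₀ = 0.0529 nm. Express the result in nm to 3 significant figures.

0.0950 nm

The Bohr quantisation condition is nλ = 2πr_n.
r_n = n²a₀/Z = 0.0302 nm
λ = 2πr_n/n = 2π·0.0302/2 = 0.0950 nm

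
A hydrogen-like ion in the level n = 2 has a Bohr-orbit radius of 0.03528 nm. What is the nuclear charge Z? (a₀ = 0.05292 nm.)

r_n = n²a₀/Z ⇒ Z = n²a₀/r = 2² × 0.05292 / 0.03528 ≈ 6.00
Z = 6

6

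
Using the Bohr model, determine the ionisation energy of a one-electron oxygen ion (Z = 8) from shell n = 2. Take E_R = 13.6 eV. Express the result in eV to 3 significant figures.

218 eV

E_n = −E_R·Z²/n² = −13.6 × 8²/2² eV = -218 eV
Ionisation energy = −E_n = 218 eV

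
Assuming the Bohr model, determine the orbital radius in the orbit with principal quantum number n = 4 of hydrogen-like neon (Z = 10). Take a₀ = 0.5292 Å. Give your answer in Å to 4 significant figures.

0.8467 Å

r_n = n²a₀/Z = 4² × 0.5292 / 10
    = 16 × 0.5292 / 10 = 0.8467 Å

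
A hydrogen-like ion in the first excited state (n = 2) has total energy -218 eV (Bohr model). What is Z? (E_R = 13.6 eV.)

E_n = −E_R Z²/n² ⇒ Z² = −E_n n²/E_R = 218 × 2² / 13.6 ≈ 64.12
Z = 8

8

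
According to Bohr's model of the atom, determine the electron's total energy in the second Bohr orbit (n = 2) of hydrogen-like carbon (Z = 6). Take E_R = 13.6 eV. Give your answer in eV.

E_n = −E_R·Z²/n² = −13.6 × 6²/2² = -122 eV

-122 eV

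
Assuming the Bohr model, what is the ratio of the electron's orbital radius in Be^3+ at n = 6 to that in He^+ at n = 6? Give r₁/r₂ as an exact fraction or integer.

1/2

r ∝ Z^-1 · n^2
r₁/r₂ = (4/2)^-1 · (6/6)^2 = 1/2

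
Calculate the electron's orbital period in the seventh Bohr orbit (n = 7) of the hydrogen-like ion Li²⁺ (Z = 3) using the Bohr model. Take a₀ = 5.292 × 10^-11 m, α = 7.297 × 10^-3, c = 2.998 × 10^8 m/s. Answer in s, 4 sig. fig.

5.793 × 10^-15 s

r = n²a₀/Z = 7²·5.292 × 10^-11/3 = 8.644 × 10^-10 m
v = Zαc/n = 3·0.007297·2.998 × 10^8/7 = 9.376 × 10^5 m/s
T = 2πr/v = 5.793 × 10^-15 s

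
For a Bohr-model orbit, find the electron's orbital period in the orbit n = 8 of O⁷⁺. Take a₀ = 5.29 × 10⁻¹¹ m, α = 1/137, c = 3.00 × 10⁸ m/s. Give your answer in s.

1.21 × 10⁻¹⁵ s

r = n²a₀/Z = 8²·5.29 × 10⁻¹¹/8 = 4.23 × 10⁻¹⁰ m
v = Zαc/n = 8·0.00730·3.00 × 10⁸/8 = 2.19 × 10⁶ m/s
T = 2πr/v = 1.21 × 10⁻¹⁵ s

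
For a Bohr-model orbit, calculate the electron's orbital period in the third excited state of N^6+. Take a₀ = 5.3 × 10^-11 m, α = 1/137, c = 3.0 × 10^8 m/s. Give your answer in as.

200 as

r = n²a₀/Z = 4²·5.3 × 10^-11/7 = 1.2 × 10^-10 m
v = Zαc/n = 7·0.0073·3.0 × 10^8/4 = 3.8 × 10^6 m/s
T = 2πr/v = 2.0 × 10^-16 s = 200 as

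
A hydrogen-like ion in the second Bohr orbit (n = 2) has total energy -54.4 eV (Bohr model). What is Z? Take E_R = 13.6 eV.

4

E_n = −E_R Z²/n² ⇒ Z² = −E_n n²/E_R = 54.4 × 2² / 13.6 ≈ 16.00
Z = 4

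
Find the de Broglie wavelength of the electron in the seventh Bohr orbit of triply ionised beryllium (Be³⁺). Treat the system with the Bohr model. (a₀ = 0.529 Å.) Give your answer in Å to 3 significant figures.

5.82 Å

The Bohr quantisation condition is nλ = 2πr_n.
r_n = n²a₀/Z = 6.48 Å
λ = 2πr_n/n = 2π·6.48/7 = 5.82 Å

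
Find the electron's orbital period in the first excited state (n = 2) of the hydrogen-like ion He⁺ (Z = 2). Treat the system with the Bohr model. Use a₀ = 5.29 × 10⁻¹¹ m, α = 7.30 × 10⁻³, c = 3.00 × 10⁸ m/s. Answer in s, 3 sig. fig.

3.04 × 10⁻¹⁶ s

r = n²a₀/Z = 2²·5.29 × 10⁻¹¹/2 = 1.06 × 10⁻¹⁰ m
v = Zαc/n = 2·0.00730·3.00 × 10⁸/2 = 2.19 × 10⁶ m/s
T = 2πr/v = 3.04 × 10⁻¹⁶ s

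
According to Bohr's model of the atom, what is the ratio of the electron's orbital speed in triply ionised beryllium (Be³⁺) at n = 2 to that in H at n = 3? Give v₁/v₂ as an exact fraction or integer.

6

v ∝ Z^1 · n^-1
v₁/v₂ = (4/1)^1 · (2/3)^-1 = 6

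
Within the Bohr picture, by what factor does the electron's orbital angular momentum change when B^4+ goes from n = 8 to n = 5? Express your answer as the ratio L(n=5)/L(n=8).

L = nℏ depends only on n, so L ∝ n.
L(n=5)/L(n=8) = (5/8)^1 = 5/8

5/8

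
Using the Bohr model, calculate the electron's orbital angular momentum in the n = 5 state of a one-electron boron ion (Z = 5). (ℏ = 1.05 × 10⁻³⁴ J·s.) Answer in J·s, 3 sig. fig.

5.25 × 10⁻³⁴ J·s

L_n = nℏ = 5 × 1.05 × 10⁻³⁴ = 5.25 × 10⁻³⁴ J·s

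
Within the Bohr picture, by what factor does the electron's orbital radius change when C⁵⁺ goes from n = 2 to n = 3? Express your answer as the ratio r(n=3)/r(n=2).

9/4

r ∝ Z^-1 · n^2; with Z fixed, r ∝ n^2.
r(n=3)/r(n=2) = (3/2)^2 = 9/4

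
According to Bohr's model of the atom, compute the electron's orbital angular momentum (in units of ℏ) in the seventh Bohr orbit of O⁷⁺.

L_n = nℏ, so L/ℏ = n = 7.

7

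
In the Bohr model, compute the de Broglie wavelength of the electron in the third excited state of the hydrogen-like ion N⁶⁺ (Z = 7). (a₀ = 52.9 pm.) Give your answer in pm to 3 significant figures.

The Bohr quantisation condition is nλ = 2πr_n.
r_n = n²a₀/Z = 121 pm
λ = 2πr_n/n = 2π·121/4 = 190 pm

190 pm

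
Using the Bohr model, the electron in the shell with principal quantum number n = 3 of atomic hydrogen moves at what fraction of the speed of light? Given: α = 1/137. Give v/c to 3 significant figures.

0.00243

v_n = Zαc/n, so v/c = Zα/n = 1 × 0.00730 / 3 = 0.00243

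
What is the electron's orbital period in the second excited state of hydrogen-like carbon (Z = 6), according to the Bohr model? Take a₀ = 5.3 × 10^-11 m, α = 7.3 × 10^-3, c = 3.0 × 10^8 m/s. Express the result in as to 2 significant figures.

110 as

r = n²a₀/Z = 3²·5.3 × 10^-11/6 = 8.0 × 10^-11 m
v = Zαc/n = 6·0.0073·3.0 × 10^8/3 = 4.4 × 10^6 m/s
T = 2πr/v = 1.1 × 10^-16 s = 110 as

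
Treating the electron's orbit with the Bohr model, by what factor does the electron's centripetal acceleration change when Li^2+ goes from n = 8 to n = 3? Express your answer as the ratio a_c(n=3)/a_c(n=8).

a_c ∝ Z^3 · n^-4; with Z fixed, a_c ∝ n^-4.
a_c(n=3)/a_c(n=8) = (3/8)^-4 = 4096/81

4096/81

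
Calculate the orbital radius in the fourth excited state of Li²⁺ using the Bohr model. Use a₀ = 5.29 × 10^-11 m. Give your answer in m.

r_n = n²a₀/Z = 5² × 5.29 × 10^-11 / 3
    = 25 × 5.29 × 10^-11 / 3 = 4.41 × 10^-10 m

4.41 × 10^-10 m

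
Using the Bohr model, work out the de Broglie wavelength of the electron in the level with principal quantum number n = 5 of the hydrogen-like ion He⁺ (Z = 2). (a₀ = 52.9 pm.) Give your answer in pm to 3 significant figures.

The Bohr quantisation condition is nλ = 2πr_n.
r_n = n²a₀/Z = 661 pm
λ = 2πr_n/n = 2π·661/5 = 831 pm

831 pm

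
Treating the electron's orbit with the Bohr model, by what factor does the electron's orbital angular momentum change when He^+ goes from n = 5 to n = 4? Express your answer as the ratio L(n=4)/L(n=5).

L = nℏ depends only on n, so L ∝ n.
L(n=4)/L(n=5) = (4/5)^1 = 4/5

4/5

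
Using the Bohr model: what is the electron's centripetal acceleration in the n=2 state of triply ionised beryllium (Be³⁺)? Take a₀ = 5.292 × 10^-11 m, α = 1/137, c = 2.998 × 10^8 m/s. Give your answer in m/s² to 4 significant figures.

r = n²a₀/Z = 5.292 × 10^-11 m, v = Zαc/n = 4.377 × 10^6 m/s
a = v²/r = (4.377 × 10^6)² / 5.292 × 10^-11 = 3.620 × 10^23 m/s²

3.620 × 10^23 m/s²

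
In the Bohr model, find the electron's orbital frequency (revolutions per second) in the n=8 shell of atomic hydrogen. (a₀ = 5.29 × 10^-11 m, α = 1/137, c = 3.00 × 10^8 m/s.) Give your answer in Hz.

r = n²a₀/Z = 3.39 × 10^-9 m, v = Zαc/n = 2.74 × 10^5 m/s
f = v/(2πr) = 1.29 × 10^13 Hz

1.29 × 10^13 Hz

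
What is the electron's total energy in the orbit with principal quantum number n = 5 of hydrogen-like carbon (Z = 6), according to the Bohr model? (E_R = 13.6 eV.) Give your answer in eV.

E_n = −E_R·Z²/n² = −13.6 × 6²/5² = -19.6 eV

-19.6 eV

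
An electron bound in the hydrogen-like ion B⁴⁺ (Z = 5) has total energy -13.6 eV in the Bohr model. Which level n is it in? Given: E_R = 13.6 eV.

5

E_n = −E_R Z²/n² ⇒ n² = E_R Z²/(−E_n) = 13.6 × 5² / 13.6 ≈ 25.00
n = 5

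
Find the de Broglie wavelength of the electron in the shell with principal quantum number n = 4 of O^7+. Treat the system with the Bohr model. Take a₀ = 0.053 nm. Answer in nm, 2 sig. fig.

0.17 nm

The Bohr quantisation condition is nλ = 2πr_n.
r_n = n²a₀/Z = 0.11 nm
λ = 2πr_n/n = 2π·0.11/4 = 0.17 nm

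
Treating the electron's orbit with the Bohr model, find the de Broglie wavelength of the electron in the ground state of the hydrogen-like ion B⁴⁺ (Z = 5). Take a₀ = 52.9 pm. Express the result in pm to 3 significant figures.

The Bohr quantisation condition is nλ = 2πr_n.
r_n = n²a₀/Z = 10.6 pm
λ = 2πr_n/n = 2π·10.6/1 = 66.5 pm

66.5 pm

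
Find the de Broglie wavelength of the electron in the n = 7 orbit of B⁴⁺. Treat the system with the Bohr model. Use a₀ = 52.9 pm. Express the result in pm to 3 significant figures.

465 pm

The Bohr quantisation condition is nλ = 2πr_n.
r_n = n²a₀/Z = 518 pm
λ = 2πr_n/n = 2π·518/7 = 465 pm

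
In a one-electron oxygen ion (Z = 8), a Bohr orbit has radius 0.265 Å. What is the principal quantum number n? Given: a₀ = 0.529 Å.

r_n = n²a₀/Z ⇒ n² = rZ/a₀ = 0.265 × 8 / 0.529 ≈ 4.01
n = 2

2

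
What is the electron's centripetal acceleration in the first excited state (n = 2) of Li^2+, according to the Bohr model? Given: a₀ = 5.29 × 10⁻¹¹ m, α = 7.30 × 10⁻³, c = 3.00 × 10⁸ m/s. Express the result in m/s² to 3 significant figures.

1.53 × 10²³ m/s²

r = n²a₀/Z = 7.05 × 10⁻¹¹ m, v = Zαc/n = 3.29 × 10⁶ m/s
a = v²/r = (3.29 × 10⁶)² / 7.05 × 10⁻¹¹ = 1.53 × 10²³ m/s²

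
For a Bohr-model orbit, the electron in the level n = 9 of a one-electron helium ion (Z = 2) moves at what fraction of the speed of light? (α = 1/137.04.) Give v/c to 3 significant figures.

v_n = Zαc/n, so v/c = Zα/n = 2 × 0.00730 / 9 = 0.00162

0.00162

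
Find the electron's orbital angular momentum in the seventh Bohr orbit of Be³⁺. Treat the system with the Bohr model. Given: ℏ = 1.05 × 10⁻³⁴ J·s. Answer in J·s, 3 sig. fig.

7.35 × 10⁻³⁴ J·s

L_n = nℏ = 7 × 1.05 × 10⁻³⁴ = 7.35 × 10⁻³⁴ J·s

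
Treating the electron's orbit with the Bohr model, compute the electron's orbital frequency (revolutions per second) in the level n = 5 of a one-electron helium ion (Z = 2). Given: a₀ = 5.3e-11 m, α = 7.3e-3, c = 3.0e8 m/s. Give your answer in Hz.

2.1e14 Hz

r = n²a₀/Z = 6.6e-10 m, v = Zαc/n = 8.8e5 m/s
f = v/(2πr) = 2.1e14 Hz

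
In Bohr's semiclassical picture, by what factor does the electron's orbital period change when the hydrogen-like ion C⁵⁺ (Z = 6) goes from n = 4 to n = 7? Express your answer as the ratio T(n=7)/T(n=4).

T ∝ Z^-2 · n^3; with Z fixed, T ∝ n^3.
T(n=7)/T(n=4) = (7/4)^3 = 343/64

343/64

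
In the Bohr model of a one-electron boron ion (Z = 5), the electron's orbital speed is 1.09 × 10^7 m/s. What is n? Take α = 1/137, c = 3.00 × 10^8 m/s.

v_n = Zαc/n ⇒ n = Zαc/v = 5 × 0.00730 × 3.00 × 10^8 / 1.09 × 10^7 ≈ 1.00
n = 1

1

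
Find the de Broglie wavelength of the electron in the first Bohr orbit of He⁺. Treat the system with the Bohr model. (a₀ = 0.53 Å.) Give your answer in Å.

The Bohr quantisation condition is nλ = 2πr_n.
r_n = n²a₀/Z = 0.27 Å
λ = 2πr_n/n = 2π·0.27/1 = 1.7 Å

1.7 Å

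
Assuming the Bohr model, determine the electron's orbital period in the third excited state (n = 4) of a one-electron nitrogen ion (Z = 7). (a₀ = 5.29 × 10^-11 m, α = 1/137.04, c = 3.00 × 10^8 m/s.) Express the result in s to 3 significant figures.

r = n²a₀/Z = 4²·5.29 × 10^-11/7 = 1.21 × 10^-10 m
v = Zαc/n = 7·0.00730·3.00 × 10^8/4 = 3.83 × 10^6 m/s
T = 2πr/v = 1.98 × 10^-16 s

1.98 × 10^-16 s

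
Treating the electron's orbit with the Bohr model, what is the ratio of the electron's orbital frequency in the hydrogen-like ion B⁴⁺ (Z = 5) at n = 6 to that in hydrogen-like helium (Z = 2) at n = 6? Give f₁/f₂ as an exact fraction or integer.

25/4

f ∝ Z^2 · n^-3
f₁/f₂ = (5/2)^2 · (6/6)^-3 = 25/4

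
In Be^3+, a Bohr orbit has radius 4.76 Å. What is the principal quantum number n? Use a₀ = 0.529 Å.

6

r_n = n²a₀/Z ⇒ n² = rZ/a₀ = 4.76 × 4 / 0.529 ≈ 35.99
n = 6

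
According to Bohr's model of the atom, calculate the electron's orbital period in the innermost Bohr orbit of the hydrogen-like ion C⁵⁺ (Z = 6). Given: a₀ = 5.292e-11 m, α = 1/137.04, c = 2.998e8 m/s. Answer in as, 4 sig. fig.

4.222 as

r = n²a₀/Z = 1²·5.292e-11/6 = 8.820e-12 m
v = Zαc/n = 6·0.007297·2.998e8/1 = 1.313e7 m/s
T = 2πr/v = 4.222e-18 s = 4.222 as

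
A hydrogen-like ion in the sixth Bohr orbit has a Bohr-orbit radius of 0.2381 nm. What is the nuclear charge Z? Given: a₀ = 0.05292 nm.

8

r_n = n²a₀/Z ⇒ Z = n²a₀/r = 6² × 0.05292 / 0.2381 ≈ 8.00
Z = 8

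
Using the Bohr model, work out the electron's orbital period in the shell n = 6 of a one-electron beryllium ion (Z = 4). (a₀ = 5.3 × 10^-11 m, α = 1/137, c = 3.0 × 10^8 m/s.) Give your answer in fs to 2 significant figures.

r = n²a₀/Z = 6²·5.3 × 10^-11/4 = 4.8 × 10^-10 m
v = Zαc/n = 4·0.0073·3.0 × 10^8/6 = 1.5 × 10^6 m/s
T = 2πr/v = 2.1 × 10^-15 s = 2.1 fs

2.1 fs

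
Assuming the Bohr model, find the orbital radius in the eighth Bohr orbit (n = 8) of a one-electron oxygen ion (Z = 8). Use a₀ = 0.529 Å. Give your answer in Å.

r_n = n²a₀/Z = 8² × 0.529 / 8
    = 64 × 0.529 / 8 = 4.23 Å

4.23 Å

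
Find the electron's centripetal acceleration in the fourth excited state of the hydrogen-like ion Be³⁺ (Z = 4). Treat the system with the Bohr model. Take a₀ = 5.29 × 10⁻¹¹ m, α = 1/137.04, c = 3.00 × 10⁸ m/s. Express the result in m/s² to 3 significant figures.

r = n²a₀/Z = 3.31 × 10⁻¹⁰ m, v = Zαc/n = 1.75 × 10⁶ m/s
a = v²/r = (1.75 × 10⁶)² / 3.31 × 10⁻¹⁰ = 9.28 × 10²¹ m/s²

9.28 × 10²¹ m/s²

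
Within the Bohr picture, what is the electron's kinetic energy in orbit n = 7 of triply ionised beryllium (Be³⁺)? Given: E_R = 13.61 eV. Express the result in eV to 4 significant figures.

For a Coulomb orbit the virial theorem gives K = −E_n.
E_n = −E_R·Z²/n², so K = E_R·Z²/n² = 13.61 × 4²/7² = 4.444 eV

4.444 eV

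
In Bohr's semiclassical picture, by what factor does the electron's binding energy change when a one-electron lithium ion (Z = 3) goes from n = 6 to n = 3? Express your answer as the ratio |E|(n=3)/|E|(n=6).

|E| ∝ Z^2 · n^-2; with Z fixed, |E| ∝ n^-2.
|E|(n=3)/|E|(n=6) = (3/6)^-2 = 4

4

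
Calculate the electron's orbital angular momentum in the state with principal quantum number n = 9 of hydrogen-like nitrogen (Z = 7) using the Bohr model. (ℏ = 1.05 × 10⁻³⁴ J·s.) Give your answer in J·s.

L_n = nℏ = 9 × 1.05 × 10⁻³⁴ = 9.45 × 10⁻³⁴ J·s

9.45 × 10⁻³⁴ J·s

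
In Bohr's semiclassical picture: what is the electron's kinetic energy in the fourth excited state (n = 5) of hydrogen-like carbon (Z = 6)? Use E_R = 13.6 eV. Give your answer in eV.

19.6 eV

For a Coulomb orbit the virial theorem gives K = −E_n.
E_n = −E_R·Z²/n², so K = E_R·Z²/n² = 13.6 × 6²/5² = 19.6 eV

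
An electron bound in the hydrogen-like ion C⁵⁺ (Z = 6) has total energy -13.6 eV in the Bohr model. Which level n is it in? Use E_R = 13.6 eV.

6

E_n = −E_R Z²/n² ⇒ n² = E_R Z²/(−E_n) = 13.6 × 6² / 13.6 ≈ 36.00
n = 6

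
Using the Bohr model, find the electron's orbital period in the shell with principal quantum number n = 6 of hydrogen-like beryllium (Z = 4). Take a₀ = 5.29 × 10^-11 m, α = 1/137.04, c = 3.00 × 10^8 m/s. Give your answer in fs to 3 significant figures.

r = n²a₀/Z = 6²·5.29 × 10^-11/4 = 4.76 × 10^-10 m
v = Zαc/n = 4·0.00730·3.00 × 10^8/6 = 1.46 × 10^6 m/s
T = 2πr/v = 2.05 × 10^-15 s = 2.05 fs

2.05 fs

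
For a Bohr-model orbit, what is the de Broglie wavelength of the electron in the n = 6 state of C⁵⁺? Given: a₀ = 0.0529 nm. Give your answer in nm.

0.332 nm

The Bohr quantisation condition is nλ = 2πr_n.
r_n = n²a₀/Z = 0.317 nm
λ = 2πr_n/n = 2π·0.317/6 = 0.332 nm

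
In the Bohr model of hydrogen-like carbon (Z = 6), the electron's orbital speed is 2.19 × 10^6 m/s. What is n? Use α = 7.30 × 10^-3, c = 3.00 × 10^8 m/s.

v_n = Zαc/n ⇒ n = Zαc/v = 6 × 0.00730 × 3.00 × 10^8 / 2.19 × 10^6 ≈ 6.00
n = 6

6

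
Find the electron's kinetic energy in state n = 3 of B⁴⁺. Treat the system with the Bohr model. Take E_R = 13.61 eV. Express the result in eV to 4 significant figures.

For a Coulomb orbit the virial theorem gives K = −E_n.
E_n = −E_R·Z²/n², so K = E_R·Z²/n² = 13.61 × 5²/3² = 37.81 eV

37.81 eV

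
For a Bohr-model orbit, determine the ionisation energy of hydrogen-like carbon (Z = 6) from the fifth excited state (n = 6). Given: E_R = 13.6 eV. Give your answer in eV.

13.6 eV

E_n = −E_R·Z²/n² = −13.6 × 6²/6² eV = -13.6 eV
Ionisation energy = −E_n = 13.6 eV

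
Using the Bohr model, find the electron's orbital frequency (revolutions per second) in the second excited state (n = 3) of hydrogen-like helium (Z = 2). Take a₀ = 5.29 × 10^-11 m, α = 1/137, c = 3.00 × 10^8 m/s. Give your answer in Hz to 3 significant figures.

9.76 × 10^14 Hz

r = n²a₀/Z = 2.38 × 10^-10 m, v = Zαc/n = 1.46 × 10^6 m/s
f = v/(2πr) = 9.76 × 10^14 Hz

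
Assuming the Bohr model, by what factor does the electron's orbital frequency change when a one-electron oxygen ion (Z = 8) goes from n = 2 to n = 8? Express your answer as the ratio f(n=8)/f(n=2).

f ∝ Z^2 · n^-3; with Z fixed, f ∝ n^-3.
f(n=8)/f(n=2) = (8/2)^-3 = 1/64

1/64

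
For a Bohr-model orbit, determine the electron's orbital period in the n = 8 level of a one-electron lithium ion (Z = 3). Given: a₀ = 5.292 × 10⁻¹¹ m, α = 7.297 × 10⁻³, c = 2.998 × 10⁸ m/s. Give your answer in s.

8.647 × 10⁻¹⁵ s

r = n²a₀/Z = 8²·5.292 × 10⁻¹¹/3 = 1.129 × 10⁻⁹ m
v = Zαc/n = 3·0.007297·2.998 × 10⁸/8 = 8.204 × 10⁵ m/s
T = 2πr/v = 8.647 × 10⁻¹⁵ s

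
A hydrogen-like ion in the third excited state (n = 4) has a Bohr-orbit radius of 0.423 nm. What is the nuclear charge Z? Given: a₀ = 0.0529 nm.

r_n = n²a₀/Z ⇒ Z = n²a₀/r = 4² × 0.0529 / 0.423 ≈ 2.00
Z = 2

2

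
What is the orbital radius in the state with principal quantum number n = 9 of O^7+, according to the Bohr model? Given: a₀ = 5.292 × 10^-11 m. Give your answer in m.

r_n = n²a₀/Z = 9² × 5.292 × 10^-11 / 8
    = 81 × 5.292 × 10^-11 / 8 = 5.358 × 10^-10 m

5.358 × 10^-10 m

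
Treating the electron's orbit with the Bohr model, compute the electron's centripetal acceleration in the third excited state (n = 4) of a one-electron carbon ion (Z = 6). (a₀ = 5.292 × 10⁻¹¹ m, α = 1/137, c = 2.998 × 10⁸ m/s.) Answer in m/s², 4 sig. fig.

r = n²a₀/Z = 1.411 × 10⁻¹⁰ m, v = Zαc/n = 3.282 × 10⁶ m/s
a = v²/r = (3.282 × 10⁶)² / 1.411 × 10⁻¹⁰ = 7.635 × 10²² m/s²

7.635 × 10²² m/s²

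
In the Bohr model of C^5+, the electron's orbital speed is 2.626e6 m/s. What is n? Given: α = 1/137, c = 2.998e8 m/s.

5

v_n = Zαc/n ⇒ n = Zαc/v = 6 × 0.007299 × 2.998e8 / 2.626e6 ≈ 5.00
n = 5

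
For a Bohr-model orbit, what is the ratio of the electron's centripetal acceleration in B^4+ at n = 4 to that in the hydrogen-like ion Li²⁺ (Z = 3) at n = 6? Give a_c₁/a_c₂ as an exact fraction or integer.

a_c ∝ Z^3 · n^-4
a_c₁/a_c₂ = (5/3)^3 · (4/6)^-4 = 375/16

375/16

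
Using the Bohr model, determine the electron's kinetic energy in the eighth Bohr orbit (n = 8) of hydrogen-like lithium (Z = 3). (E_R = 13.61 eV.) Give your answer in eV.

1.914 eV

For a Coulomb orbit the virial theorem gives K = −E_n.
E_n = −E_R·Z²/n², so K = E_R·Z²/n² = 13.61 × 3²/8² = 1.914 eV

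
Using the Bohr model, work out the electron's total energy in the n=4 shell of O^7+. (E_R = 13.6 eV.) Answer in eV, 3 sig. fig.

E_n = −E_R·Z²/n² = −13.6 × 8²/4² = -54.4 eV

-54.4 eV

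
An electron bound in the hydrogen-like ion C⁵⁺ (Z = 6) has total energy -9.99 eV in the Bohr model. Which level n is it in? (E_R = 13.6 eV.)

7

E_n = −E_R Z²/n² ⇒ n² = E_R Z²/(−E_n) = 13.6 × 6² / 9.99 ≈ 49.01
n = 7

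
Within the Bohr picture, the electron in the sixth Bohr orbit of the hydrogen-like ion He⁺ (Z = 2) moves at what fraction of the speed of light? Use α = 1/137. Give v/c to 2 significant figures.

v_n = Zαc/n, so v/c = Zα/n = 2 × 0.0073 / 6 = 0.0024

0.0024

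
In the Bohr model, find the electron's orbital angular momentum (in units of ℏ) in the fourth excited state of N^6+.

5

L_n = nℏ, so L/ℏ = n = 5.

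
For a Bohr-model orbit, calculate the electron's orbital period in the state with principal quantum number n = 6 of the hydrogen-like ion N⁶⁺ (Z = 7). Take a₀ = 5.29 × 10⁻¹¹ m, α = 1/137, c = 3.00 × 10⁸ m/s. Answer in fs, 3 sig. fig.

0.669 fs

r = n²a₀/Z = 6²·5.29 × 10⁻¹¹/7 = 2.72 × 10⁻¹⁰ m
v = Zαc/n = 7·0.00730·3.00 × 10⁸/6 = 2.55 × 10⁶ m/s
T = 2πr/v = 6.69 × 10⁻¹⁶ s = 0.669 fs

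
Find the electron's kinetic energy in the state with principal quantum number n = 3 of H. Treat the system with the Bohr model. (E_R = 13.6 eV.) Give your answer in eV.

1.51 eV

For a Coulomb orbit the virial theorem gives K = −E_n.
E_n = −E_R·Z²/n², so K = E_R·Z²/n² = 13.6 × 1²/3² = 1.51 eV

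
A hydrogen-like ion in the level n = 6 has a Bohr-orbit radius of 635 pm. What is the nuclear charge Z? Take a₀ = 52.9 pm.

3

r_n = n²a₀/Z ⇒ Z = n²a₀/r = 6² × 52.9 / 635 ≈ 3.00
Z = 3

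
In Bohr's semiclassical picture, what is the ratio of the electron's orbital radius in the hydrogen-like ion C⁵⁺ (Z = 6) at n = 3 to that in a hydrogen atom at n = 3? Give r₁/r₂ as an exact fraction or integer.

1/6

r ∝ Z^-1 · n^2
r₁/r₂ = (6/1)^-1 · (3/3)^2 = 1/6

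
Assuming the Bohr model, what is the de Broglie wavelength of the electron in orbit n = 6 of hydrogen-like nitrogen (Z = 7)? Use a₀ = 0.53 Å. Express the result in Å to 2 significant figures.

The Bohr quantisation condition is nλ = 2πr_n.
r_n = n²a₀/Z = 2.7 Å
λ = 2πr_n/n = 2π·2.7/6 = 2.9 Å

2.9 Å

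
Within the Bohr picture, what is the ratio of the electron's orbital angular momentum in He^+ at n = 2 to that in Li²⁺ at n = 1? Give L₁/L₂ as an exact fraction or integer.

L = nℏ is independent of Z.
L₁/L₂ = n₁/n₂ = 2/1 = 2

2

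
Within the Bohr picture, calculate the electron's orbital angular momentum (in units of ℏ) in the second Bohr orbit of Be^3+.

2

L_n = nℏ, so L/ℏ = n = 2.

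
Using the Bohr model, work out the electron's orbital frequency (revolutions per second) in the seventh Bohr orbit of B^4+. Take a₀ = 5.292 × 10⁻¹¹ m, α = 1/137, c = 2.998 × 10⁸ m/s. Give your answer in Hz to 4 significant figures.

r = n²a₀/Z = 5.186 × 10⁻¹⁰ m, v = Zαc/n = 1.563 × 10⁶ m/s
f = v/(2πr) = 4.797 × 10¹⁴ Hz

4.797 × 10¹⁴ Hz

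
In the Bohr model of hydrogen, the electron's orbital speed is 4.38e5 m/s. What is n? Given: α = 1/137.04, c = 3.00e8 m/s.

5

v_n = Zαc/n ⇒ n = Zαc/v = 1 × 0.00730 × 3.00e8 / 4.38e5 ≈ 5.00
n = 5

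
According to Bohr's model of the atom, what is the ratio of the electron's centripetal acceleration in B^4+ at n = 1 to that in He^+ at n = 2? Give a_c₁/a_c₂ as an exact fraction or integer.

a_c ∝ Z^3 · n^-4
a_c₁/a_c₂ = (5/2)^3 · (1/2)^-4 = 250

250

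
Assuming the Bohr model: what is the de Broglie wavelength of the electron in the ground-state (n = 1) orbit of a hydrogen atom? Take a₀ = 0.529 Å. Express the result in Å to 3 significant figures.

3.32 Å

The Bohr quantisation condition is nλ = 2πr_n.
r_n = n²a₀/Z = 0.529 Å
λ = 2πr_n/n = 2π·0.529/1 = 3.32 Å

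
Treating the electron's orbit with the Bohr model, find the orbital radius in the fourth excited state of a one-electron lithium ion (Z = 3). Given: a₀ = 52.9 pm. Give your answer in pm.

r_n = n²a₀/Z = 5² × 52.9 / 3
    = 25 × 52.9 / 3 = 441 pm

441 pm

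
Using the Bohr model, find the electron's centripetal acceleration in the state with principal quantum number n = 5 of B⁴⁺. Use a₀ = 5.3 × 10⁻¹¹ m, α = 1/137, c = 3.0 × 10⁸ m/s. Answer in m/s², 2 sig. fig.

1.8 × 10²² m/s²

r = n²a₀/Z = 2.6 × 10⁻¹⁰ m, v = Zαc/n = 2.2 × 10⁶ m/s
a = v²/r = (2.2 × 10⁶)² / 2.6 × 10⁻¹⁰ = 1.8 × 10²² m/s²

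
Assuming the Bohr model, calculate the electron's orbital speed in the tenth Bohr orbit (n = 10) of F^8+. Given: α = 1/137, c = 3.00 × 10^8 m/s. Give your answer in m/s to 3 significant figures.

v_n = Zαc/n = 9 × 0.00730 × 3.00 × 10^8 / 10
    = 1.97 × 10^6 m/s

1.97 × 10^6 m/s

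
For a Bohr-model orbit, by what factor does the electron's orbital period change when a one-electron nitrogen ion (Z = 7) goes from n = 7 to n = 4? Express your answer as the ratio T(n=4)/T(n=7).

64/343

T ∝ Z^-2 · n^3; with Z fixed, T ∝ n^3.
T(n=4)/T(n=7) = (4/7)^3 = 64/343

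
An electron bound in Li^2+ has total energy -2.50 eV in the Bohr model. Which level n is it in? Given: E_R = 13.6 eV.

7

E_n = −E_R Z²/n² ⇒ n² = E_R Z²/(−E_n) = 13.6 × 3² / 2.50 ≈ 48.96
n = 7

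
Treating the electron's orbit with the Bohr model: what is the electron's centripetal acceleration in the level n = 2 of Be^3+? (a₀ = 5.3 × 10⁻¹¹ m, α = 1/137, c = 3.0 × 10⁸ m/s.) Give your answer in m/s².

3.6 × 10²³ m/s²

r = n²a₀/Z = 5.3 × 10⁻¹¹ m, v = Zαc/n = 4.4 × 10⁶ m/s
a = v²/r = (4.4 × 10⁶)² / 5.3 × 10⁻¹¹ = 3.6 × 10²³ m/s²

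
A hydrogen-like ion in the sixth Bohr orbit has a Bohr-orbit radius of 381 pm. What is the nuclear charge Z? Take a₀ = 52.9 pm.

5

r_n = n²a₀/Z ⇒ Z = n²a₀/r = 6² × 52.9 / 381 ≈ 5.00
Z = 5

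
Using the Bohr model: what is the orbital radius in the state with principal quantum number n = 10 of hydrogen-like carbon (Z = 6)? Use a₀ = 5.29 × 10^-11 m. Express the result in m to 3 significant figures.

8.82 × 10^-10 m

r_n = n²a₀/Z = 10² × 5.29 × 10^-11 / 6
    = 100 × 5.29 × 10^-11 / 6 = 8.82 × 10^-10 m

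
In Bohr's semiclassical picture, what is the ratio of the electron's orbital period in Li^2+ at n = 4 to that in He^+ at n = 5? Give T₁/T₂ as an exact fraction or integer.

T ∝ Z^-2 · n^3
T₁/T₂ = (3/2)^-2 · (4/5)^3 = 256/1125

256/1125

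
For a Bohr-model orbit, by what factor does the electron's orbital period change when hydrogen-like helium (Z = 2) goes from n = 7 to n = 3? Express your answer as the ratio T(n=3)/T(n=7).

T ∝ Z^-2 · n^3; with Z fixed, T ∝ n^3.
T(n=3)/T(n=7) = (3/7)^3 = 27/343

27/343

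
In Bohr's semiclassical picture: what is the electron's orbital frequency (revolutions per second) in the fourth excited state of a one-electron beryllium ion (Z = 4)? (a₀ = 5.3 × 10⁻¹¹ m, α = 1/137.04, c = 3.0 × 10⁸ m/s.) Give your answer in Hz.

8.4 × 10¹⁴ Hz

r = n²a₀/Z = 3.3 × 10⁻¹⁰ m, v = Zαc/n = 1.8 × 10⁶ m/s
f = v/(2πr) = 8.4 × 10¹⁴ Hz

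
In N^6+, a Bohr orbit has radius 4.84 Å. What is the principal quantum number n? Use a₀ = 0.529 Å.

r_n = n²a₀/Z ⇒ n² = rZ/a₀ = 4.84 × 7 / 0.529 ≈ 64.05
n = 8

8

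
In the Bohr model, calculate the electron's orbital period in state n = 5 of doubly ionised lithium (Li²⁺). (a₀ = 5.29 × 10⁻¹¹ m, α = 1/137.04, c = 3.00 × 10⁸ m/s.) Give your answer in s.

r = n²a₀/Z = 5²·5.29 × 10⁻¹¹/3 = 4.41 × 10⁻¹⁰ m
v = Zαc/n = 3·0.00730·3.00 × 10⁸/5 = 1.31 × 10⁶ m/s
T = 2πr/v = 2.11 × 10⁻¹⁵ s

2.11 × 10⁻¹⁵ s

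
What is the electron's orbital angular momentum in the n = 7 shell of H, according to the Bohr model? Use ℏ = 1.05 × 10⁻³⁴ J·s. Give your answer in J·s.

L_n = nℏ = 7 × 1.05 × 10⁻³⁴ = 7.35 × 10⁻³⁴ J·s

7.35 × 10⁻³⁴ J·s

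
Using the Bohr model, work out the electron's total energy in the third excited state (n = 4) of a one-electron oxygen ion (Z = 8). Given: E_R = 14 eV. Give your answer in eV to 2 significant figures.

-56 eV

E_n = −E_R·Z²/n² = −14 × 8²/4² = -56 eV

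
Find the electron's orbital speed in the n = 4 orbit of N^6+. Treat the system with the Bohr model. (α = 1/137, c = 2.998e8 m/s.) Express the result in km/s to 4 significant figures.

3830 km/s

v_n = Zαc/n = 7 × 0.007299 × 2.998e8 / 4
    = 3830 km/s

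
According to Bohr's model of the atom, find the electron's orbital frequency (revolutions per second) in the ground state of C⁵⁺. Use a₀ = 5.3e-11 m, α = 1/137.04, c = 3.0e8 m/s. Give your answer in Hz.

r = n²a₀/Z = 8.8e-12 m, v = Zαc/n = 1.3e7 m/s
f = v/(2πr) = 2.4e17 Hz

2.4e17 Hz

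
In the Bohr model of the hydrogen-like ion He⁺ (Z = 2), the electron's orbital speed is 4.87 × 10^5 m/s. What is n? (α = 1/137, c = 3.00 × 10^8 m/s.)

v_n = Zαc/n ⇒ n = Zαc/v = 2 × 0.00730 × 3.00 × 10^8 / 4.87 × 10^5 ≈ 8.99
n = 9

9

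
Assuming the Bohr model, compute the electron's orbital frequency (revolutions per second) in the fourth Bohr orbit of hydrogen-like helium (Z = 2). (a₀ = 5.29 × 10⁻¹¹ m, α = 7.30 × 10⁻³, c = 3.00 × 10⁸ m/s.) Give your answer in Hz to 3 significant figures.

4.12 × 10¹⁴ Hz

r = n²a₀/Z = 4.23 × 10⁻¹⁰ m, v = Zαc/n = 1.09 × 10⁶ m/s
f = v/(2πr) = 4.12 × 10¹⁴ Hz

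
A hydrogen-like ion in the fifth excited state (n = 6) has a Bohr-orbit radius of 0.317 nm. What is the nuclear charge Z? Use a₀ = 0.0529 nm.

6

r_n = n²a₀/Z ⇒ Z = n²a₀/r = 6² × 0.0529 / 0.317 ≈ 6.01
Z = 6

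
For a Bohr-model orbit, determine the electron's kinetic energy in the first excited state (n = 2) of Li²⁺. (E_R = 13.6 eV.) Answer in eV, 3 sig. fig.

For a Coulomb orbit the virial theorem gives K = −E_n.
E_n = −E_R·Z²/n², so K = E_R·Z²/n² = 13.6 × 3²/2² = 30.6 eV

30.6 eV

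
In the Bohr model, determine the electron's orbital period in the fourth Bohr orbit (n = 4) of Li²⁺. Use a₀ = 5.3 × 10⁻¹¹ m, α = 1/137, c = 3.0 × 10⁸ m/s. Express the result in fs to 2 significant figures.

r = n²a₀/Z = 4²·5.3 × 10⁻¹¹/3 = 2.8 × 10⁻¹⁰ m
v = Zαc/n = 3·0.0073·3.0 × 10⁸/4 = 1.6 × 10⁶ m/s
T = 2πr/v = 1.1 × 10⁻¹⁵ s = 1.1 fs

1.1 fs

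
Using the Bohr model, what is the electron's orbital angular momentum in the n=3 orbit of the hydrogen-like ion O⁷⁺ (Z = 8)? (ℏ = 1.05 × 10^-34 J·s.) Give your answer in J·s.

3.15 × 10^-34 J·s

L_n = nℏ = 3 × 1.05 × 10^-34 = 3.15 × 10^-34 J·s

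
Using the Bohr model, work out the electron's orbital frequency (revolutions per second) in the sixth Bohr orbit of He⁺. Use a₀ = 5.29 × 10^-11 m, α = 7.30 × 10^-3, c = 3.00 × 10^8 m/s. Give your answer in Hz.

1.22 × 10^14 Hz

r = n²a₀/Z = 9.52 × 10^-10 m, v = Zαc/n = 7.30 × 10^5 m/s
f = v/(2πr) = 1.22 × 10^14 Hz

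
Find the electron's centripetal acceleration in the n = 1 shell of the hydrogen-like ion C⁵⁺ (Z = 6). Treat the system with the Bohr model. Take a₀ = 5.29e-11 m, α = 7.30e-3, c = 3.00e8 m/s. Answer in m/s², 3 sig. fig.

r = n²a₀/Z = 8.82e-12 m, v = Zαc/n = 1.31e7 m/s
a = v²/r = (1.31e7)² / 8.82e-12 = 1.96e25 m/s²

1.96e25 m/s²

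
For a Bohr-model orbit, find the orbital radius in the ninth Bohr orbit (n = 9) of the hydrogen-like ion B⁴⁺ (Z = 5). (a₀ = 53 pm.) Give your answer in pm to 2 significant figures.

r_n = n²a₀/Z = 9² × 53 / 5
    = 81 × 53 / 5 = 860 pm

860 pm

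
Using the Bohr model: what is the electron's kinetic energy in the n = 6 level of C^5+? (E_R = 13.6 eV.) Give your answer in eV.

For a Coulomb orbit the virial theorem gives K = −E_n.
E_n = −E_R·Z²/n², so K = E_R·Z²/n² = 13.6 × 6²/6² = 13.6 eV

13.6 eV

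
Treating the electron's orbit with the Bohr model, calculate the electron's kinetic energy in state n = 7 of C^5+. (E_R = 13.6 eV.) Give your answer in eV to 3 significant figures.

9.99 eV

For a Coulomb orbit the virial theorem gives K = −E_n.
E_n = −E_R·Z²/n², so K = E_R·Z²/n² = 13.6 × 6²/7² = 9.99 eV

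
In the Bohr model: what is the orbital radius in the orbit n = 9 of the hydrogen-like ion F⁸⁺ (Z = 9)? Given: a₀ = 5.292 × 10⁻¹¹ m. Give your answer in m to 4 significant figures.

4.763 × 10⁻¹⁰ m

r_n = n²a₀/Z = 9² × 5.292 × 10⁻¹¹ / 9
    = 81 × 5.292 × 10⁻¹¹ / 9 = 4.763 × 10⁻¹⁰ m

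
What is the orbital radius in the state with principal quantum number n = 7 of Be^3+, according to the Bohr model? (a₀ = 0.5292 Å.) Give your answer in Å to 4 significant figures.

6.483 Å

r_n = n²a₀/Z = 7² × 0.5292 / 4
    = 49 × 0.5292 / 4 = 6.483 Å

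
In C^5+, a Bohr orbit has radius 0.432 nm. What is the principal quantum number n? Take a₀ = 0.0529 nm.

r_n = n²a₀/Z ⇒ n² = rZ/a₀ = 0.432 × 6 / 0.0529 ≈ 49.00
n = 7

7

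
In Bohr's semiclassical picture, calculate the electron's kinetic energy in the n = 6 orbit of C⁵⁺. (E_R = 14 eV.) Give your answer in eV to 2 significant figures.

For a Coulomb orbit the virial theorem gives K = −E_n.
E_n = −E_R·Z²/n², so K = E_R·Z²/n² = 14 × 6²/6² = 14 eV

14 eV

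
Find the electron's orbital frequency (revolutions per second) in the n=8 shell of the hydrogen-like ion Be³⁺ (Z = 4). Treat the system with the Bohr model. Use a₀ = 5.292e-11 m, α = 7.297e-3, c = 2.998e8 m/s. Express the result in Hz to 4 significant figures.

2.056e14 Hz

r = n²a₀/Z = 8.467e-10 m, v = Zαc/n = 1.094e6 m/s
f = v/(2πr) = 2.056e14 Hz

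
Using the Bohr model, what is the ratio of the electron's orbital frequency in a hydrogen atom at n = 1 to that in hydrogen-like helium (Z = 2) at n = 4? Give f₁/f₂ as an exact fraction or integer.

16

f ∝ Z^2 · n^-3
f₁/f₂ = (1/2)^2 · (1/4)^-3 = 16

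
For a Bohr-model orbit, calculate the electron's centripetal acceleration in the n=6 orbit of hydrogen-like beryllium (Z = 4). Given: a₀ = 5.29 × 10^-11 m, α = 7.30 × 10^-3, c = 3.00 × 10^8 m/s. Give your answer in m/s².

r = n²a₀/Z = 4.76 × 10^-10 m, v = Zαc/n = 1.46 × 10^6 m/s
a = v²/r = (1.46 × 10^6)² / 4.76 × 10^-10 = 4.48 × 10^21 m/s²

4.48 × 10^21 m/s²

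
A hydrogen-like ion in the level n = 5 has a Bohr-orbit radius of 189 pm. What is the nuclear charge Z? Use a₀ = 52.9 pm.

r_n = n²a₀/Z ⇒ Z = n²a₀/r = 5² × 52.9 / 189 ≈ 7.00
Z = 7

7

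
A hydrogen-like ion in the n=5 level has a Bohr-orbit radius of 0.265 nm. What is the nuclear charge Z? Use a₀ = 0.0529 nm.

5

r_n = n²a₀/Z ⇒ Z = n²a₀/r = 5² × 0.0529 / 0.265 ≈ 4.99
Z = 5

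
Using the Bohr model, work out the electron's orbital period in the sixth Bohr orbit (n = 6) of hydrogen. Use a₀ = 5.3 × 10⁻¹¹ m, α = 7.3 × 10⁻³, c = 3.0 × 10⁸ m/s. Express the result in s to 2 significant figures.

3.3 × 10⁻¹⁴ s

r = n²a₀/Z = 6²·5.3 × 10⁻¹¹/1 = 1.9 × 10⁻⁹ m
v = Zαc/n = 1·0.0073·3.0 × 10⁸/6 = 3.6 × 10⁵ m/s
T = 2πr/v = 3.3 × 10⁻¹⁴ s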